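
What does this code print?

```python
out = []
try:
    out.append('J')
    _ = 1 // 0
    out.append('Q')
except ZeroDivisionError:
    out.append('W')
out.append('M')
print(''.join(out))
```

Execution trace: 'J' (try body) → 'W' (except ZeroDivisionError) → 'M' (after the try/except). Output: JWM

Answer: JWM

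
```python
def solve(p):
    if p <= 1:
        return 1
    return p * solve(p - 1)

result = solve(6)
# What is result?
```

solve(6) = 6 * 5 * 4 * 3 * 2 * 1 = 720

Answer: 720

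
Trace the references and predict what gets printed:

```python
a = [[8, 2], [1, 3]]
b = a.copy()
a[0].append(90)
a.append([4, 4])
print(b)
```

Key concept: shallow copy with nested lists.
Step by step:
`a = [[8, 2], [1, 3]]` → a = [[8, 2], [1, 3]]
`b = a.copy()` → b = [[8, 2], [1, 3]]
`a[0].append(90)` → a = [[8, 2, 90], [1, 3]]; b = [[8, 2, 90], [1, 3]]
`a.append([4, 4])` → a = [[8, 2, 90], [1, 3], [4, 4]]
`print(b)` → prints [[8, 2, 90], [1, 3]]

Answer: [[8, 2, 90], [1, 3]]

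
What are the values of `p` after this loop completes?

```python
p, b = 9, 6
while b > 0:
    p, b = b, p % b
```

GCD of 9 and 6
`p` takes the values: 9 → 6 → 3

Answer: 3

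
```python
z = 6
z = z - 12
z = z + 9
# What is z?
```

Trace:
`z = 6` → z = 6
`z = z - 12` → z = -6
`z = z + 9` → z = 3
So z = 3

Answer: 3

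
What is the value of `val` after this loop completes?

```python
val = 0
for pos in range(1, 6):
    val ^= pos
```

XOR of 1 to 5
`val` takes the values: 0 → 1 → 3 → 0 → 4 → 1

Answer: 1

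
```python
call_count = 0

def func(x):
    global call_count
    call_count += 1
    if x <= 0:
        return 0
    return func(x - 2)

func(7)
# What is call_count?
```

Linear recursion stepping by 2: 5 calls from x=7 down to ≤0.

Answer: 5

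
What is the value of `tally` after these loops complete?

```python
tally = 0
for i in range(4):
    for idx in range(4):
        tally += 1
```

4 * 4 = 16
`tally` takes the values: 0 → 1 → 2 → 3 → 4 → 5 → 6 → 7 → 8 → 9 → 10 → 11 → 12 → 13 → 14 → 15 → 16

Answer: 16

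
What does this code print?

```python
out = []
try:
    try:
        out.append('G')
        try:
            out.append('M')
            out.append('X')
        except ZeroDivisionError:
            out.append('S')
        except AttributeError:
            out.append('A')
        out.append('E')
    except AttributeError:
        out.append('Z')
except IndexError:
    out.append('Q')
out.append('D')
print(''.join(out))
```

Execution trace: 'G' (try body) → 'M' (inner try body) → 'X' (inner try body, no exception) → 'E' (try body, no exception) → 'D' (after the try/except). Output: GMXED

Answer: GMXED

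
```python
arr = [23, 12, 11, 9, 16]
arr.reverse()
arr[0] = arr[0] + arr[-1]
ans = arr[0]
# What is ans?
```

Trace:
`arr = [23, 12, 11, 9, 16]` → arr = [23, 12, 11, 9, 16]
`arr.reverse()` → arr = [16, 9, 11, 12, 23]
`arr[0] = arr[0] + arr[-1]` → arr = [39, 9, 11, 12, 23]
`ans = arr[0]` → ans = 39
So ans = 39

Answer: 39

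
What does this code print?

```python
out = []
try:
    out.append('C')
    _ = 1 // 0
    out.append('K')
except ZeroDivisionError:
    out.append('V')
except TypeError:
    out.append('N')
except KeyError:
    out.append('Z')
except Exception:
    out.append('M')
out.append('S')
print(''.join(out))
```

Execution trace: 'C' (try body) → 'V' (except ZeroDivisionError) → 'S' (after the try/except). Output: CVS

Answer: CVS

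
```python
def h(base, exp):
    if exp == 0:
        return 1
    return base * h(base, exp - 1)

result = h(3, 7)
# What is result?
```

h(3, 7) = 3 * 3 * 3 * 3 * 3 * 3 * 3 = 2187

Answer: 2187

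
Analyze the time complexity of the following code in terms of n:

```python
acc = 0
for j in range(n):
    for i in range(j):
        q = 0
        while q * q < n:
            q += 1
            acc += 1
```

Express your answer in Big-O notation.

Each loop level contributes: n × n × √n. Multiplying the contributions gives O(n^2√n).

Answer: O(n^2√n)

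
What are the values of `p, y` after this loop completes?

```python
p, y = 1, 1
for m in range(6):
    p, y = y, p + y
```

Fibonacci: after 6 iterations
`p, y` takes the values: (1, 1) → (1, 2) → (2, 3) → (3, 5) → (5, 8) → (8, 13) → (13, 21)

Answer: 13, 21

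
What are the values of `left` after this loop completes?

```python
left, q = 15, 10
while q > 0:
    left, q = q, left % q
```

GCD of 15 and 10
`left` takes the values: 15 → 10 → 5

Answer: 5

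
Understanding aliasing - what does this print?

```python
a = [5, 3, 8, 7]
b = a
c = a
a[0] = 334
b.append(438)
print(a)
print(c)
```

Key concept: multiple aliases.
Step by step:
`a = [5, 3, 8, 7]` → a = [5, 3, 8, 7]
`b = a` → b = [5, 3, 8, 7] (same object as a)
`c = a` → c = [5, 3, 8, 7] (same object as a, b)
`a[0] = 334` → a = [334, 3, 8, 7] (same object as b, c); b = [334, 3, 8, 7] (same object as a, c); c = [334, 3, 8, 7] (same object as a, b)
`b.append(438)` → a = [334, 3, 8, 7, 438] (same object as b, c); b = [334, 3, 8, 7, 438] (same object as a, c); c = [334, 3, 8, 7, 438] (same object as a, b)
`print(a)` → prints [334, 3, 8, 7, 438]
`print(c)` → prints [334, 3, 8, 7, 438]

Answer:
[334, 3, 8, 7, 438]
[334, 3, 8, 7, 438]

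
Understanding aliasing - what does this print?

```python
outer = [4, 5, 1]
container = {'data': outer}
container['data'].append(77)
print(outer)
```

Key concept: dict holds reference to list.
Step by step:
`outer = [4, 5, 1]` → outer = [4, 5, 1]
`container = {'data': outer}` → container = {'data': [4, 5, 1]}
`container['data'].append(77)` → outer = [4, 5, 1, 77]; container = {'data': [4, 5, 1, 77]}
`print(outer)` → prints [4, 5, 1, 77]

Answer: [4, 5, 1, 77]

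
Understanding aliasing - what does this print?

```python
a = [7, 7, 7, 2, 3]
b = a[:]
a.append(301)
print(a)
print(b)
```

Key concept: slice [:] creates copy.
Step by step:
`a = [7, 7, 7, 2, 3]` → a = [7, 7, 7, 2, 3]
`b = a[:]` → b = [7, 7, 7, 2, 3]
`a.append(301)` → a = [7, 7, 7, 2, 3, 301]
`print(a)` → prints [7, 7, 7, 2, 3, 301]
`print(b)` → prints [7, 7, 7, 2, 3]

Answer:
[7, 7, 7, 2, 3, 301]
[7, 7, 7, 2, 3]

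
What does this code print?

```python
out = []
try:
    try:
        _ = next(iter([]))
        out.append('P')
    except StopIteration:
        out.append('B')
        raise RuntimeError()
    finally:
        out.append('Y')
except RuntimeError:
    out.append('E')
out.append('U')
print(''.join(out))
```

Execution trace: 'B' (inner except StopIteration) → 'Y' (inner finally) → 'E' (outer except RuntimeError) → 'U' (after the try/except). Output: BYEU

Answer: BYEU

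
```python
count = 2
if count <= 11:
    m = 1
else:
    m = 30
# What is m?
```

Trace:
`count = 2` → count = 2
`if count <= 11: ...` → count <= 11 is True → m = 1
So m = 1

Answer: 1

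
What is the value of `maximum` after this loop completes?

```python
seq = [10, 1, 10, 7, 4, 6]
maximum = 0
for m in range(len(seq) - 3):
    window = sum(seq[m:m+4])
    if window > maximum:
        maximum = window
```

Max sum of 4-element window in [10, 1, 10, 7, 4, 6]
`maximum` takes the values: 0 → 28

Answer: 28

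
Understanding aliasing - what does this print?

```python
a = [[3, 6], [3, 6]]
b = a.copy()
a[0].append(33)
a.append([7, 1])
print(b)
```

Key concept: shallow copy with nested lists.
Step by step:
`a = [[3, 6], [3, 6]]` → a = [[3, 6], [3, 6]]
`b = a.copy()` → b = [[3, 6], [3, 6]]
`a[0].append(33)` → a = [[3, 6, 33], [3, 6]]; b = [[3, 6, 33], [3, 6]]
`a.append([7, 1])` → a = [[3, 6, 33], [3, 6], [7, 1]]
`print(b)` → prints [[3, 6, 33], [3, 6]]

Answer: [[3, 6, 33], [3, 6]]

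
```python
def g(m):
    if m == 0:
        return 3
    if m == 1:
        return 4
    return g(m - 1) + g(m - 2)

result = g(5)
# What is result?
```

Build up from base cases: g(0)=3, g(1)=4, g(2)=7, g(3)=11, g(4)=18, g(5)=29

Answer: 29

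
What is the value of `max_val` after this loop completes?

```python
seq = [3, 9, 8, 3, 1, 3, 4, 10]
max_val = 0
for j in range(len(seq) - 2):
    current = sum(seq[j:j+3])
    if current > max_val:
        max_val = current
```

Max sum of 3-element window in [3, 9, 8, 3, 1, 3, 4, 10]
`max_val` takes the values: 0 → 20

Answer: 20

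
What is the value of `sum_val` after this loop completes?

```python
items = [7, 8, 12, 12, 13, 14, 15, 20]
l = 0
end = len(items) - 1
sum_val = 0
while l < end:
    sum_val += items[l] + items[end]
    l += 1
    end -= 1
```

Sum of pairs from ends
`sum_val` takes the values: 0 → 27 → 50 → 76 → 101

Answer: 101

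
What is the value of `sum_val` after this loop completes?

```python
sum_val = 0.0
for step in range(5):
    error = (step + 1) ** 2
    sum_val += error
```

Sum of squared losses 1² + 2² + ... + 5²
`sum_val` takes the values: 0.0 → 1.0 → 5.0 → 14.0 → 30.0 → 55.0

Answer: 55.0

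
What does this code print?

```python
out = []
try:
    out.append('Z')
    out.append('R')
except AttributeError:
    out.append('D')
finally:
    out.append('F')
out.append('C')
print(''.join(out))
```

Execution trace: 'Z' (try body) → 'R' (try body, no exception) → 'F' (finally) → 'C' (after the try/except). Output: ZRFC

Answer: ZRFC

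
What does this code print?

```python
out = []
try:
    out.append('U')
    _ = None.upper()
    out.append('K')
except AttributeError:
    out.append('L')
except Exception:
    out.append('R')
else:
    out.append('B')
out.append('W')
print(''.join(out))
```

Execution trace: 'U' (try body) → 'L' (except AttributeError) → 'W' (after the try/except). Output: ULW

Answer: ULW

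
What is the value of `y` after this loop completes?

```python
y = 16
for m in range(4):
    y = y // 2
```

Halve 4 times: 16 // 2^4 = 1
`y` takes the values: 16 → 8 → 4 → 2 → 1

Answer: 1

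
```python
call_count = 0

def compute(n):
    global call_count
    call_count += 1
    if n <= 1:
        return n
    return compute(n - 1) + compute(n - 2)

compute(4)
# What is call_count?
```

Calls(n) = 1 + Calls(n-1) + Calls(n-2); Calls(0)=Calls(1)=1. For n=4 this gives 9.

Answer: 9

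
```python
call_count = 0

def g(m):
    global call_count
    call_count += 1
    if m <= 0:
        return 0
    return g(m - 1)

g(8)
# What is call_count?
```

Linear recursion stepping by 1: 9 calls from m=8 down to ≤0.

Answer: 9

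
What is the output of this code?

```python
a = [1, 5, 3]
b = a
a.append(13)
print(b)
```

Key concept: basic list aliasing.
Step by step:
`a = [1, 5, 3]` → a = [1, 5, 3]
`b = a` → b = [1, 5, 3] (same object as a)
`a.append(13)` → a = [1, 5, 3, 13] (same object as b); b = [1, 5, 3, 13] (same object as a)
`print(b)` → prints [1, 5, 3, 13]

Answer: [1, 5, 3, 13]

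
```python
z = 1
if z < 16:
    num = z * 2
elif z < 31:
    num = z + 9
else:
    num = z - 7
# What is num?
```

Trace:
`z = 1` → z = 1
`if z < 16: ...` → z < 16 is True → num = 2
So num = 2

Answer: 2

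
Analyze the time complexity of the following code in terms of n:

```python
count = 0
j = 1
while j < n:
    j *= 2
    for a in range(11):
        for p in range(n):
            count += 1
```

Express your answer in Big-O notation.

Each loop level contributes: log n × 1 × n. Multiplying the contributions gives O(n log n).

Answer: O(n log n)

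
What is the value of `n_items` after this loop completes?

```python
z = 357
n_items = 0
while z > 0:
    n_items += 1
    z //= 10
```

Count digits by repeated division by 10
`n_items` takes the values: 0 → 1 → 2 → 3

Answer: 3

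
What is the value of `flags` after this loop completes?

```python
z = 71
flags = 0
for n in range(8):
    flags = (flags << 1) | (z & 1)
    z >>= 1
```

Reverse lowest 8 bits of 71
`flags` takes the values: 0 → 1 → 3 → 7 → 14 → 28 → 56 → 113 → 226

Answer: 226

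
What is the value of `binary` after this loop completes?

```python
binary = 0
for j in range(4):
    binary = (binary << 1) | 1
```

Build 4 consecutive 1-bits: 0b1111
`binary` takes the values: 0 → 1 → 3 → 7 → 15

Answer: 15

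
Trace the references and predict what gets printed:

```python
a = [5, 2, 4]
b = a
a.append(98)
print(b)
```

Key concept: basic list aliasing.
Step by step:
`a = [5, 2, 4]` → a = [5, 2, 4]
`b = a` → b = [5, 2, 4] (same object as a)
`a.append(98)` → a = [5, 2, 4, 98] (same object as b); b = [5, 2, 4, 98] (same object as a)
`print(b)` → prints [5, 2, 4, 98]

Answer: [5, 2, 4, 98]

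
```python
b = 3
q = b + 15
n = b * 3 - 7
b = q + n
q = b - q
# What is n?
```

Trace:
`b = 3` → b = 3
`q = b + 15` → q = 18
`n = b * 3 - 7` → n = 2
`b = q + n` → b = 20
`q = b - q` → q = 2
So n = 2

Answer: 2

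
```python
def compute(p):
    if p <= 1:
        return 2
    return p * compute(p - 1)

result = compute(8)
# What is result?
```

compute(8) = 8 * 7 * 6 * 5 * 4 * 3 * 2 * 2 = 80640

Answer: 80640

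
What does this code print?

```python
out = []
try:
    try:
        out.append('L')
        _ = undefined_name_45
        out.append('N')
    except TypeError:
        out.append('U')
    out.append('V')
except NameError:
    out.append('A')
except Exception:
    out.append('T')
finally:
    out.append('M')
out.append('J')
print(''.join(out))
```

Execution trace: 'L' (inner try body) → 'A' (except NameError) → 'M' (finally) → 'J' (after the try/except). Output: LAMJ

Answer: LAMJ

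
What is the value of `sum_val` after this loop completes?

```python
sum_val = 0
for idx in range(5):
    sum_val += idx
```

Sum of 0 to 4 = 10
`sum_val` takes the values: 0 → 1 → 3 → 6 → 10

Answer: 10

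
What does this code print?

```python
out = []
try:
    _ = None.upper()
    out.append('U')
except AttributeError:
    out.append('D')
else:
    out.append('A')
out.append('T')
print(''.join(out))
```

Execution trace: 'D' (except AttributeError) → 'T' (after the try/except). Output: DT

Answer: DT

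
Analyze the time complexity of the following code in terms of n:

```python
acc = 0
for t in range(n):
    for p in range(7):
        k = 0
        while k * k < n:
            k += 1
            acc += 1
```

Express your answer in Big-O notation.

Each loop level contributes: n × 1 × √n. Multiplying the contributions gives O(n√n).

Answer: O(n√n)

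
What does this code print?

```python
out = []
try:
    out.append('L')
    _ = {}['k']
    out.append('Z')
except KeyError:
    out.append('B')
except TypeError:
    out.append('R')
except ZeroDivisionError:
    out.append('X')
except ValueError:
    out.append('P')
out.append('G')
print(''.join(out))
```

Execution trace: 'L' (try body) → 'B' (except KeyError) → 'G' (after the try/except). Output: LBG

Answer: LBG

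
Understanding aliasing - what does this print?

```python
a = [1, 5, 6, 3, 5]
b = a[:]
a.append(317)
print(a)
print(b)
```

Key concept: slice [:] creates copy.
Step by step:
`a = [1, 5, 6, 3, 5]` → a = [1, 5, 6, 3, 5]
`b = a[:]` → b = [1, 5, 6, 3, 5]
`a.append(317)` → a = [1, 5, 6, 3, 5, 317]
`print(a)` → prints [1, 5, 6, 3, 5, 317]
`print(b)` → prints [1, 5, 6, 3, 5]

Answer:
[1, 5, 6, 3, 5, 317]
[1, 5, 6, 3, 5]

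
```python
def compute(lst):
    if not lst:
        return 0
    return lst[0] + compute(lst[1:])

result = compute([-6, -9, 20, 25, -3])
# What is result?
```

(-6) + (-9) + 20 + 25 + (-3) + 0 = 27

Answer: 27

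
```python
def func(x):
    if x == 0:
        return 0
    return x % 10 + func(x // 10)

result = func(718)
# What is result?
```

Sum of digits of 718: 8 + 1 + 7 = 16

Answer: 16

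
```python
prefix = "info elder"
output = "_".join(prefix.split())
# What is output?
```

Trace:
`prefix = "info elder"` → prefix = 'info elder'
`output = "_".join(prefix.split())` → output = 'info_elder'
So output = 'info_elder'

Answer: 'info_elder'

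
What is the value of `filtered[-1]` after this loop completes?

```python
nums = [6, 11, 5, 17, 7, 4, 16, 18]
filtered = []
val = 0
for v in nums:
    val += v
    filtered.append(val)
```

Cumulative sum ends at 84
`filtered` takes the values: [] → [6] → [6, 17] → [6, 17, 22] → [6, 17, 22, 39] → [6, 17, 22, 39, 46] → [6, 17, 22, 39, 46, 50] → [6, 17, 22, 39, 46, 50, 66] → [6, 17, 22, 39, 46, 50, 66, 84]
So `filtered[-1]` = 84

Answer: 84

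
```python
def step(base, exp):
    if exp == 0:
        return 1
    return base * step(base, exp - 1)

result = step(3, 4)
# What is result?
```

step(3, 4) = 3 * 3 * 3 * 3 = 81

Answer: 81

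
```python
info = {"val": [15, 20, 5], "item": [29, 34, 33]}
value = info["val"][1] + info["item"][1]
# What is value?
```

Trace:
`info = {"val": [15, 20, 5], "item": [29, 34, 33]}` → info = {'val': [15, 20, 5], 'item': [29, 34, 33]}
`value = info["val"][1] + info["item"][1]` → value = 54
So value = 54

Answer: 54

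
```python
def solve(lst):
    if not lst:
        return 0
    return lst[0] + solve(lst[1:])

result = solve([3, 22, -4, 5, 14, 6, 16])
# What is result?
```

3 + 22 + (-4) + 5 + 14 + 6 + 16 + 0 = 62

Answer: 62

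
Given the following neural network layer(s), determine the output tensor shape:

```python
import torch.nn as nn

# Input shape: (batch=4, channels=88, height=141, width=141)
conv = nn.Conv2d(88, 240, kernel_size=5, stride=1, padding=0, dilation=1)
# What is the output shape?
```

Input: (4, 88, 141, 141) -> Output: (4, 240, 137, 137)

Answer: (4, 240, 137, 137)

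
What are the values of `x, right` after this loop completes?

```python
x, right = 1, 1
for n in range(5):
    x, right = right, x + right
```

Fibonacci: after 5 iterations
`x, right` takes the values: (1, 1) → (1, 2) → (2, 3) → (3, 5) → (5, 8) → (8, 13)

Answer: 8, 13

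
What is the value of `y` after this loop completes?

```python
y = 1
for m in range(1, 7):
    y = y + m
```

Start at 1, add 1 through 6
`y` takes the values: 1 → 2 → 4 → 7 → 11 → 16 → 22

Answer: 22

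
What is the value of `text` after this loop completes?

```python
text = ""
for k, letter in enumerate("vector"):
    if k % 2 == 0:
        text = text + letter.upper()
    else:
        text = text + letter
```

Uppercase even positions in 'vector'
`text` takes the values: "" → "V" → "Ve" → "VeC" → "VeCt" → "VeCtO" → "VeCtOr"

Answer: "VeCtOr"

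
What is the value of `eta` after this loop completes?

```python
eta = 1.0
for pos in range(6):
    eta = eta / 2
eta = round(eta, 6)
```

Halving LR 6 times: 1 / 2^6
`eta` takes the values: 1.0 → 0.5 → 0.25 → 0.125 → 0.0625 → 0.03125 → 0.015625

Answer: 0.015625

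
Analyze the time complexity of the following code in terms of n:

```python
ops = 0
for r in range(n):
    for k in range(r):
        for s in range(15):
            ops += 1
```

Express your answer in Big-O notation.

Each loop level contributes: n × n × 1. Multiplying the contributions gives O(n^2).

Answer: O(n^2)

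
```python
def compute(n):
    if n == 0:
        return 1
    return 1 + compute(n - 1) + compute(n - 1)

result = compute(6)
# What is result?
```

compute(n) = 1 + 2·compute(n-1), compute(0)=1. Closed form: (1+1)·2^6 - 1 = 127.

Answer: 127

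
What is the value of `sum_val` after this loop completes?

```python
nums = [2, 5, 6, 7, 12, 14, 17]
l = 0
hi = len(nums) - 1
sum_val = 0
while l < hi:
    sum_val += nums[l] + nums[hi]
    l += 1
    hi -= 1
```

Sum of pairs from ends
`sum_val` takes the values: 0 → 19 → 38 → 56

Answer: 56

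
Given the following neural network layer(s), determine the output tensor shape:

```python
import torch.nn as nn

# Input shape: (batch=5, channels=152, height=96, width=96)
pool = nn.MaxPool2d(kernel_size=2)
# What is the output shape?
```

Input: (5, 152, 96, 96) -> Output: (5, 152, 48, 48)

Answer: (5, 152, 48, 48)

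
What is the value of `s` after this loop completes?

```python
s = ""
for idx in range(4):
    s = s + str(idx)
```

Concatenate digits 0 to 3
`s` takes the values: "" → "0" → "01" → "012" → "0123"

Answer: "0123"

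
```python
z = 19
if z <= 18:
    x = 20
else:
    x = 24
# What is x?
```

Trace:
`z = 19` → z = 19
`if z <= 18: ...` → z <= 18 is False, take else branch → x = 24
So x = 24

Answer: 24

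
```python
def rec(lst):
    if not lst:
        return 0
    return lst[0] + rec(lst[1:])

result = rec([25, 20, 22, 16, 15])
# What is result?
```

25 + 20 + 22 + 16 + 15 + 0 = 98

Answer: 98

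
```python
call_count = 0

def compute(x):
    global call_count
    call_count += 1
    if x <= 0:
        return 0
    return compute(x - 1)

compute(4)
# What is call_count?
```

Linear recursion stepping by 1: 5 calls from x=4 down to ≤0.

Answer: 5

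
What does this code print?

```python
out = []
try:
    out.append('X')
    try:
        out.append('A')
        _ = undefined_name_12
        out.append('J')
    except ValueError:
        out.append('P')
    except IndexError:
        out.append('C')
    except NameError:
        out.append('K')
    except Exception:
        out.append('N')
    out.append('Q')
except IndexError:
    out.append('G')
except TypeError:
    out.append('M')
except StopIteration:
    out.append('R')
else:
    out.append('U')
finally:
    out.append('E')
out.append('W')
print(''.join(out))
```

Execution trace: 'X' (try body) → 'A' (inner try body) → 'K' (inner except NameError) → 'Q' (try body, no exception) → 'U' (else) → 'E' (finally) → 'W' (after the try/except). Output: XAKQUEW

Answer: XAKQUEW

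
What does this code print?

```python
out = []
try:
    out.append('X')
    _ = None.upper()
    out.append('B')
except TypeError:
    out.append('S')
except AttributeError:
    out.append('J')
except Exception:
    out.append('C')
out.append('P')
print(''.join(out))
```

Execution trace: 'X' (try body) → 'J' (except AttributeError) → 'P' (after the try/except). Output: XJP

Answer: XJP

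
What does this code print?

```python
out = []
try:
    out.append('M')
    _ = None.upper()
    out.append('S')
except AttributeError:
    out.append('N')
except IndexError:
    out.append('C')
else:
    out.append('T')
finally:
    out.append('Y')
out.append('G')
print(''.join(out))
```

Execution trace: 'M' (try body) → 'N' (except AttributeError) → 'Y' (finally) → 'G' (after the try/except). Output: MNYG

Answer: MNYG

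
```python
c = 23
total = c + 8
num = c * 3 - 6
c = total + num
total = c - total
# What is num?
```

Trace:
`c = 23` → c = 23
`total = c + 8` → total = 31
`num = c * 3 - 6` → num = 63
`c = total + num` → c = 94
`total = c - total` → total = 63
So num = 63

Answer: 63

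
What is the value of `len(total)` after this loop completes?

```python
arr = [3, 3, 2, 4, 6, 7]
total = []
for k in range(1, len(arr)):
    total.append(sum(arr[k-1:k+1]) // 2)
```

Number of 2-element averages
`total` takes the values: [] → [3] → [3, 2] → [3, 2, 3] → [3, 2, 3, 5] → [3, 2, 3, 5, 6]
So `len(total)` = 5

Answer: 5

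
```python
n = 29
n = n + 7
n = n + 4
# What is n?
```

Trace:
`n = 29` → n = 29
`n = n + 7` → n = 36
`n = n + 4` → n = 40
So n = 40

Answer: 40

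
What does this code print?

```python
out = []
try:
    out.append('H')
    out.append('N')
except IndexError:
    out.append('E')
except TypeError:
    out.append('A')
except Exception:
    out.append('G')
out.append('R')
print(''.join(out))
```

Execution trace: 'H' (try body) → 'N' (try body, no exception) → 'R' (after the try/except). Output: HNR

Answer: HNR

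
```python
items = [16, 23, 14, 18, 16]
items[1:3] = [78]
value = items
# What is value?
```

Trace:
`items = [16, 23, 14, 18, 16]` → items = [16, 23, 14, 18, 16]
`items[1:3] = [78]` → items = [16, 78, 18, 16]
`value = items` → value = [16, 78, 18, 16]
So value = [16, 78, 18, 16]

Answer: [16, 78, 18, 16]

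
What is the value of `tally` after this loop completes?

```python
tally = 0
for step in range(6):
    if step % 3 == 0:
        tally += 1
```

Count numbers divisible by 3 in range(6)
`tally` takes the values: 0 → 1 → 2

Answer: 2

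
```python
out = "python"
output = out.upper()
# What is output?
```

Trace:
`out = "python"` → out = 'python'
`output = out.upper()` → output = 'PYTHON'
So output = 'PYTHON'

Answer: 'PYTHON'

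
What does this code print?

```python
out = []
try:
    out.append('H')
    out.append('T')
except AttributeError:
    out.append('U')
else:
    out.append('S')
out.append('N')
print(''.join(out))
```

Execution trace: 'H' (try body) → 'T' (try body, no exception) → 'S' (else) → 'N' (after the try/except). Output: HTSN

Answer: HTSN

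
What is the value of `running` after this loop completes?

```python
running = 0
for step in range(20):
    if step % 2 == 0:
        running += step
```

Sum of even numbers 0 to 19
`running` takes the values: 0 → 2 → 6 → 12 → 20 → 30 → 42 → 56 → 72 → 90

Answer: 90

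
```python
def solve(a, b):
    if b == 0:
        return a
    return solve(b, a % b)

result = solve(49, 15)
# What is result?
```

solve(49, 15) -> solve(15, 4) -> solve(4, 3) -> solve(3, 1) -> solve(1, 0) -> 1

Answer: 1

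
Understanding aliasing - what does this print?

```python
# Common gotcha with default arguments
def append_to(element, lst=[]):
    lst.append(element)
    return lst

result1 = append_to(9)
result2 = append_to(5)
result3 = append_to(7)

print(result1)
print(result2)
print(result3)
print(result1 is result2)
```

Key concept: mutable default argument gotcha.
Step by step:
`result1 = append_to(9)` → result1 = [9]
`result2 = append_to(5)` → result1 = [9, 5] (same object as result2); result2 = [9, 5] (same object as result1)
`result3 = append_to(7)` → result1 = [9, 5, 7] (same object as result2, result3); result2 = [9, 5, 7] (same object as result1, result3); result3 = [9, 5, 7] (same object as result1, result2)
`print(result1)` → prints [9, 5, 7]
`print(result2)` → prints [9, 5, 7]
`print(result3)` → prints [9, 5, 7]
`print(result1 is result2)` → prints True

Answer:
[9, 5, 7]
[9, 5, 7]
[9, 5, 7]
True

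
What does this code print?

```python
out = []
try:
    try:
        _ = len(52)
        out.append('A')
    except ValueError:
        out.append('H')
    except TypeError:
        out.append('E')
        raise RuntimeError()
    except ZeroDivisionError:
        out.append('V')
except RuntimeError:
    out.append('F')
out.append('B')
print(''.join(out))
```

Execution trace: 'E' (inner except TypeError) → 'F' (outer except RuntimeError) → 'B' (after the try/except). Output: EFB

Answer: EFB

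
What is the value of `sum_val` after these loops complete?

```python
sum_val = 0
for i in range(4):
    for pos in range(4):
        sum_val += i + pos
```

Sum of all i+pos for i,pos in 4x4
`sum_val` takes the values: 0 → 1 → 3 → 6 → 7 → 9 → 12 → 16 → 18 → 21 → 25 → 30 → 33 → 37 → 42 → 48

Answer: 48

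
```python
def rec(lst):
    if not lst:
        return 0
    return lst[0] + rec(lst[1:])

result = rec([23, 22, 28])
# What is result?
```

23 + 22 + 28 + 0 = 73

Answer: 73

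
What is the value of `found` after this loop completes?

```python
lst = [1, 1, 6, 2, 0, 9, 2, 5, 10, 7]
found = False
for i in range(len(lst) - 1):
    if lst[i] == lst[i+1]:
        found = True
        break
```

Check consecutive duplicates in [1, 1, 6, 2, 0, 9, 2, 5, 10, 7]
`found` takes the values: False → True

Answer: True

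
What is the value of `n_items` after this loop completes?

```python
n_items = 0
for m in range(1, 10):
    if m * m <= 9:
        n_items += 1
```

Count numbers where m² ≤ 9
`n_items` takes the values: 0 → 1 → 2 → 3

Answer: 3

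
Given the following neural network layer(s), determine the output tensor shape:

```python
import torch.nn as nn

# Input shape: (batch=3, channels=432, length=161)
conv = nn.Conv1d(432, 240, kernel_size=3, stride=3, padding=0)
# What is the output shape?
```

Input: (3, 432, 161) -> Output: (3, 240, 53)

Answer: (3, 240, 53)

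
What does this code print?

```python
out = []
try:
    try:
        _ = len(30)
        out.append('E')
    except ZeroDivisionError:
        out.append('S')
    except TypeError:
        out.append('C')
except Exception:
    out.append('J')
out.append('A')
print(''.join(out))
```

Execution trace: 'C' (inner except TypeError) → 'A' (after the try/except). Output: CA

Answer: CA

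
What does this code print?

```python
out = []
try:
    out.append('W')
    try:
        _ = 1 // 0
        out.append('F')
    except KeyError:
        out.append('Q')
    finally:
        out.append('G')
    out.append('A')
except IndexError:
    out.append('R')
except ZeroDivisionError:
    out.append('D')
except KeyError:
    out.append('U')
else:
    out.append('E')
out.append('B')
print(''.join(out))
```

Execution trace: 'W' (try body) → 'G' (inner finally) → 'D' (except ZeroDivisionError) → 'B' (after the try/except). Output: WGDB

Answer: WGDB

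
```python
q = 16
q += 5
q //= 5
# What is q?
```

Trace:
`q = 16` → q = 16
`q += 5` → q = 21
`q //= 5` → q = 4
So q = 4

Answer: 4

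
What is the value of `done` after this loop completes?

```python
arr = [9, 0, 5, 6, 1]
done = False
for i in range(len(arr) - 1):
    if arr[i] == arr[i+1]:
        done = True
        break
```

Check consecutive duplicates in [9, 0, 5, 6, 1]
`done` takes the values: False

Answer: False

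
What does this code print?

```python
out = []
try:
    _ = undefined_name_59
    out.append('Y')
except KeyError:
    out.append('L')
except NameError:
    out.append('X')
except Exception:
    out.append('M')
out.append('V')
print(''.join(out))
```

Execution trace: 'X' (except NameError) → 'V' (after the try/except). Output: XV

Answer: XV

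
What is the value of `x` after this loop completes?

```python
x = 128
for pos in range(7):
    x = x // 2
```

Halve 7 times: 128 // 2^7 = 1
`x` takes the values: 128 → 64 → 32 → 16 → 8 → 4 → 2 → 1

Answer: 1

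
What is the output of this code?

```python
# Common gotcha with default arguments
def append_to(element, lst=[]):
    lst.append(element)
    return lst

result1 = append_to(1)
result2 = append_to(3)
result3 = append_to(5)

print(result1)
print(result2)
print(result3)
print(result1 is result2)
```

Key concept: mutable default argument gotcha.
Step by step:
`result1 = append_to(1)` → result1 = [1]
`result2 = append_to(3)` → result1 = [1, 3] (same object as result2); result2 = [1, 3] (same object as result1)
`result3 = append_to(5)` → result1 = [1, 3, 5] (same object as result2, result3); result2 = [1, 3, 5] (same object as result1, result3); result3 = [1, 3, 5] (same object as result1, result2)
`print(result1)` → prints [1, 3, 5]
`print(result2)` → prints [1, 3, 5]
`print(result3)` → prints [1, 3, 5]
`print(result1 is result2)` → prints True

Answer:
[1, 3, 5]
[1, 3, 5]
[1, 3, 5]
True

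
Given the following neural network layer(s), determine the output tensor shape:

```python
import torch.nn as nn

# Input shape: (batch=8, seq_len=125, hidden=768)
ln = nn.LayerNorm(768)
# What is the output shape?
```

Input: (8, 125, 768) -> Output: (8, 125, 768)

Answer: (8, 125, 768)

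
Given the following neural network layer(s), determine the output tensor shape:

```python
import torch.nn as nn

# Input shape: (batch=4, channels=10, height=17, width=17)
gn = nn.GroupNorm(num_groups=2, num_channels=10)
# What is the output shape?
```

Input: (4, 10, 17, 17) -> Output: (4, 10, 17, 17)

Answer: (4, 10, 17, 17)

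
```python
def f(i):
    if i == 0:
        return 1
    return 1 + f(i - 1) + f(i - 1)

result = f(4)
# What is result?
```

f(i) = 1 + 2·f(i-1), f(0)=1. Closed form: (1+1)·2^4 - 1 = 31.

Answer: 31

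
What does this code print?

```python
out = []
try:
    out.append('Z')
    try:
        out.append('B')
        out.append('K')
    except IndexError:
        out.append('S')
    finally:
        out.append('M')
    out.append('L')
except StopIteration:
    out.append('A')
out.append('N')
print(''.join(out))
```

Execution trace: 'Z' (try body) → 'B' (inner try body) → 'K' (inner try body, no exception) → 'M' (inner finally) → 'L' (try body, no exception) → 'N' (after the try/except). Output: ZBKMLN

Answer: ZBKMLN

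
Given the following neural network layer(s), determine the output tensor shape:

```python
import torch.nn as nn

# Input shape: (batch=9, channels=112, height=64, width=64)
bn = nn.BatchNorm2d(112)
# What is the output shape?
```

Input: (9, 112, 64, 64) -> Output: (9, 112, 64, 64)

Answer: (9, 112, 64, 64)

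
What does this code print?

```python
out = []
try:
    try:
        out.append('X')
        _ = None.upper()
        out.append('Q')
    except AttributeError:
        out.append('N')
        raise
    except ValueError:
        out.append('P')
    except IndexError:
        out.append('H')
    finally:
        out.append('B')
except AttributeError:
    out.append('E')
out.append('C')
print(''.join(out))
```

Execution trace: 'X' (inner try body) → 'N' (inner except AttributeError) → 'B' (inner finally) → 'E' (outer except AttributeError) → 'C' (after the try/except). Output: XNBEC

Answer: XNBEC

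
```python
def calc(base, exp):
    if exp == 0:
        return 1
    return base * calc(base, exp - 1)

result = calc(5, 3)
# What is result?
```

calc(5, 3) = 5 * 5 * 5 = 125

Answer: 125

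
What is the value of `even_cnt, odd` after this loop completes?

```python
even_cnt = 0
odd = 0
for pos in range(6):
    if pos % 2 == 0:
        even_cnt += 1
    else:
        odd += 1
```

Count evens and odds in range(6)
`even_cnt, odd` takes the values: (0, 0) → (1, 0) → (1, 1) → (2, 1) → (2, 2) → (3, 2) → (3, 3)

Answer: 3, 3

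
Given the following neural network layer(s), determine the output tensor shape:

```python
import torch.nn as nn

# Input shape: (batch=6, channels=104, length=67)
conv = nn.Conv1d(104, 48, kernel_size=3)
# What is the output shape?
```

Input: (6, 104, 67) -> Output: (6, 48, 65)

Answer: (6, 48, 65)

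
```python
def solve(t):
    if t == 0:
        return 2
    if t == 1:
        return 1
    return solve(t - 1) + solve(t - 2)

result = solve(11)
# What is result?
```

Build up from base cases: solve(0)=2, solve(1)=1, solve(2)=3, solve(3)=4, solve(4)=7, solve(5)=11, solve(6)=18, ..., solve(11)=199

Answer: 199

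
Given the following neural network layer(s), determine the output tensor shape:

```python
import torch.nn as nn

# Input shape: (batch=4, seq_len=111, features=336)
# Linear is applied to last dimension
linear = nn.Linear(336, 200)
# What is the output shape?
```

Input: (4, 111, 336) -> Output: (4, 111, 200)

Answer: (4, 111, 200)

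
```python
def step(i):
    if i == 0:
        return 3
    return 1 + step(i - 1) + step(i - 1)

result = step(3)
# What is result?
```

step(i) = 1 + 2·step(i-1), step(0)=3. Closed form: (3+1)·2^3 - 1 = 31.

Answer: 31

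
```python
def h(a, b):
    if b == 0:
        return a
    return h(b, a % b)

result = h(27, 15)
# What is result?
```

h(27, 15) -> h(15, 12) -> h(12, 3) -> h(3, 0) -> 3

Answer: 3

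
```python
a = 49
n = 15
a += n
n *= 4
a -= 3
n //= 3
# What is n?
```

Trace:
`a = 49` → a = 49
`n = 15` → n = 15
`a += n` → a = 64
`n *= 4` → n = 60
`a -= 3` → a = 61
`n //= 3` → n = 20
So n = 20

Answer: 20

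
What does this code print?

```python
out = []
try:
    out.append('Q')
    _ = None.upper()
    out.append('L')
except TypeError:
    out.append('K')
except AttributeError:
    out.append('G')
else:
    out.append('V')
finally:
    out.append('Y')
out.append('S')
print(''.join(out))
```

Execution trace: 'Q' (try body) → 'G' (except AttributeError) → 'Y' (finally) → 'S' (after the try/except). Output: QGYS

Answer: QGYS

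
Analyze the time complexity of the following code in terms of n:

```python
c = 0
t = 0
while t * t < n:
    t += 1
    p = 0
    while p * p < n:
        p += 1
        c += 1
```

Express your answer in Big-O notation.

Each loop level contributes: √n × √n. Multiplying the contributions gives O(n).

Answer: O(n)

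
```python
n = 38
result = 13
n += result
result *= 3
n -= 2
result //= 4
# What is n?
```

Trace:
`n = 38` → n = 38
`result = 13` → result = 13
`n += result` → n = 51
`result *= 3` → result = 39
`n -= 2` → n = 49
`result //= 4` → result = 9
So n = 49

Answer: 49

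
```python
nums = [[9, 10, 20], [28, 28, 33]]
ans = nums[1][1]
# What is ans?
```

Trace:
`nums = [[9, 10, 20], [28, 28, 33]]` → nums = [[9, 10, 20], [28, 28, 33]]
`ans = nums[1][1]` → ans = 28
So ans = 28

Answer: 28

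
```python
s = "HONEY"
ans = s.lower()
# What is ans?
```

Trace:
`s = "HONEY"` → s = 'HONEY'
`ans = s.lower()` → ans = 'honey'
So ans = 'honey'

Answer: 'honey'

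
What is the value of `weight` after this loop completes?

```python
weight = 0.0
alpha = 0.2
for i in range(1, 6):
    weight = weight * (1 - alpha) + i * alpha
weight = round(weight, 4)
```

Moving average with lr=0.2
`weight` takes the values: 0.0 → 0.2 → 0.56 → 1.048 → 1.6384 → 2.31072 → 2.3107

Answer: 2.3107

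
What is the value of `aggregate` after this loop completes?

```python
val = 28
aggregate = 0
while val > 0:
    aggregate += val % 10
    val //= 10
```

Sum digits of 28
`aggregate` takes the values: 0 → 8 → 10

Answer: 10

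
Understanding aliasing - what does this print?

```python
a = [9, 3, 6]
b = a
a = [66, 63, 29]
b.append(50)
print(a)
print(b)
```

Key concept: rebinding vs mutation: a is rebound to a new list, b still points at the original.
Step by step:
`a = [9, 3, 6]` → a = [9, 3, 6]
`b = a` → b = [9, 3, 6] (same object as a)
`a = [66, 63, 29]` → a = [66, 63, 29]
`b.append(50)` → b = [9, 3, 6, 50]
`print(a)` → prints [66, 63, 29]
`print(b)` → prints [9, 3, 6, 50]

Answer:
[66, 63, 29]
[9, 3, 6, 50]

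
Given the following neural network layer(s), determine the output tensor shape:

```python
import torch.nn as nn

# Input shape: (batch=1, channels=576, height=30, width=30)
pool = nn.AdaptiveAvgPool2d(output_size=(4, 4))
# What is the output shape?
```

Input: (1, 576, 30, 30) -> Output: (1, 576, 4, 4)

Answer: (1, 576, 4, 4)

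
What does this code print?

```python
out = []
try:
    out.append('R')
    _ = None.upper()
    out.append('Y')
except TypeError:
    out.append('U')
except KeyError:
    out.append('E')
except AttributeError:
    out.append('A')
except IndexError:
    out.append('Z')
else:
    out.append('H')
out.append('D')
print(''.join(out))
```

Execution trace: 'R' (try body) → 'A' (except AttributeError) → 'D' (after the try/except). Output: RAD

Answer: RAD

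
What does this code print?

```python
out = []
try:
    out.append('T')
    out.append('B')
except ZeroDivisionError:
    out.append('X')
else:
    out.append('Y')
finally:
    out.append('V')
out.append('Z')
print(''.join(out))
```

Execution trace: 'T' (try body) → 'B' (try body, no exception) → 'Y' (else) → 'V' (finally) → 'Z' (after the try/except). Output: TBYVZ

Answer: TBYVZ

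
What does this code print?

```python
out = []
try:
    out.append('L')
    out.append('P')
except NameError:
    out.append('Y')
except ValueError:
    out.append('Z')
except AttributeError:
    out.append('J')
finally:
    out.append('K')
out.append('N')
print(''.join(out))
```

Execution trace: 'L' (try body) → 'P' (try body, no exception) → 'K' (finally) → 'N' (after the try/except). Output: LPKN

Answer: LPKN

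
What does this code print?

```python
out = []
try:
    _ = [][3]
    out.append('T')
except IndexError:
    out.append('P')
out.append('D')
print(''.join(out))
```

Execution trace: 'P' (except IndexError) → 'D' (after the try/except). Output: PD

Answer: PD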